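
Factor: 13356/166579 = 36/449 = 2^2 * 3^2*449^( - 1)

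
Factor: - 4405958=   -  2^1*17^1*129587^1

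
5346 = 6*891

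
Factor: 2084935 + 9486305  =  2^3*3^1*5^1*211^1*457^1 = 11571240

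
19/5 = 19/5 = 3.80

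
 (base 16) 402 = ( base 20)2b6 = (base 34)U6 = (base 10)1026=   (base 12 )716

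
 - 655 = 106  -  761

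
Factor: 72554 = 2^1*36277^1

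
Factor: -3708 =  - 2^2*3^2 *103^1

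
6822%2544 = 1734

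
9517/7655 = 9517/7655 = 1.24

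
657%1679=657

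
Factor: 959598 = 2^1* 3^2*89^1* 599^1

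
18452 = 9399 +9053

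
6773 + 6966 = 13739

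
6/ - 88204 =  - 3/44102 =- 0.00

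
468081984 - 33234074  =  434847910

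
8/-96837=  -  1 + 96829/96837=- 0.00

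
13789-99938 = - 86149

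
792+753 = 1545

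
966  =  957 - -9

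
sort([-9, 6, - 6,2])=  [ - 9, - 6,2 , 6]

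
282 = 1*282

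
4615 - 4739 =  - 124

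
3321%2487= 834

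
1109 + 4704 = 5813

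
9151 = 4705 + 4446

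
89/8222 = 89/8222 = 0.01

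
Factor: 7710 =2^1*3^1*5^1*257^1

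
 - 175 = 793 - 968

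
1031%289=164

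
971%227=63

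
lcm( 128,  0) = 0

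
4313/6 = 4313/6  =  718.83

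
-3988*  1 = -3988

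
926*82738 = 76615388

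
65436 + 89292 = 154728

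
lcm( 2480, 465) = 7440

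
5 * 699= 3495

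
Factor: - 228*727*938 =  - 155479128 = - 2^3*3^1*7^1*19^1*67^1*727^1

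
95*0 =0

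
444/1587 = 148/529 = 0.28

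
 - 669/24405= - 223/8135 = - 0.03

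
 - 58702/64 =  - 29351/32   =  -917.22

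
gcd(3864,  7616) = 56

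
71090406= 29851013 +41239393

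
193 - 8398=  - 8205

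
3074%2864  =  210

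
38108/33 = 38108/33 = 1154.79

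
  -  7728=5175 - 12903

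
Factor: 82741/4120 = 2^(-3)*5^ (- 1) *97^1*103^( - 1)*853^1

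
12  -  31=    - 19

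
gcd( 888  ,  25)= 1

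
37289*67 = 2498363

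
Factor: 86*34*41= 119884= 2^2*17^1*41^1*  43^1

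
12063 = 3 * 4021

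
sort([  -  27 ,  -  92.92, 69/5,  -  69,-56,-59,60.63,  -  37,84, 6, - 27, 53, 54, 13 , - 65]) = [ - 92.92,- 69, - 65, - 59, - 56, - 37,-27,-27 , 6,13 , 69/5,53, 54, 60.63,84 ]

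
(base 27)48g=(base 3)11022121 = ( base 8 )6114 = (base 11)2402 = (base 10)3148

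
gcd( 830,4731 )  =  83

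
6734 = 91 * 74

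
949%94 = 9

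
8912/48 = 185+2/3 = 185.67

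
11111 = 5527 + 5584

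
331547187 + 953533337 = 1285080524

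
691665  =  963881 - 272216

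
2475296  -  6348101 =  - 3872805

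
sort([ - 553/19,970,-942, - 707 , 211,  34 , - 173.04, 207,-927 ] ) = [ - 942, - 927, - 707,  -  173.04, -553/19, 34 , 207 , 211 , 970 ]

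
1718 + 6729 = 8447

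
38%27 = 11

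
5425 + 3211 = 8636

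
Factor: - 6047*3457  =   - 3457^1  *6047^1 =- 20904479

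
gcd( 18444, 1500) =12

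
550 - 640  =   - 90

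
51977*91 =4729907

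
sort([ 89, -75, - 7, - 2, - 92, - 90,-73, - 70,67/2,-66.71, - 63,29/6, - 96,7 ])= [  -  96,-92, - 90, - 75, -73,-70, - 66.71, - 63, - 7, - 2 , 29/6, 7,67/2, 89]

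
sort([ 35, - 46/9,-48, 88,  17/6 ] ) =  [ - 48,-46/9, 17/6, 35,88 ] 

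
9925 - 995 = 8930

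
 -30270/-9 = 3363 +1/3 = 3363.33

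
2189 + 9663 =11852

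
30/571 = 30/571 = 0.05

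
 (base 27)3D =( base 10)94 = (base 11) 86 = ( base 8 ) 136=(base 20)4E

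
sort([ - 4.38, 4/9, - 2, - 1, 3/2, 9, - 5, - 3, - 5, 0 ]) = [ - 5, - 5, - 4.38, - 3, - 2, - 1,0, 4/9, 3/2, 9]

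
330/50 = 6 + 3/5  =  6.60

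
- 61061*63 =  - 3846843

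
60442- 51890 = 8552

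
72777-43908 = 28869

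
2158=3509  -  1351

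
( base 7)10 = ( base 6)11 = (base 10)7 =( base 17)7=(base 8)7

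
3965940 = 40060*99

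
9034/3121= 2 + 2792/3121 = 2.89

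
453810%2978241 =453810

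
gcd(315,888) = 3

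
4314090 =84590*51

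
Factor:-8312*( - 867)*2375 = 2^3 * 3^1*5^3*17^2*19^1 * 1039^1 = 17115447000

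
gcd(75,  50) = 25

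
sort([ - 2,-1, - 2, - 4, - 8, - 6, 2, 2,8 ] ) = [  -  8, - 6, - 4, - 2, - 2, - 1,2,2,8]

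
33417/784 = 33417/784 = 42.62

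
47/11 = 47/11=4.27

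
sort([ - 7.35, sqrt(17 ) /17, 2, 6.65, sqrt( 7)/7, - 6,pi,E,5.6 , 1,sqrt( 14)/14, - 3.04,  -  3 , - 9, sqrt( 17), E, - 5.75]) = [ - 9  , - 7.35, - 6 , - 5.75, - 3.04,  -  3,  sqrt(17)/17, sqrt( 14)/14, sqrt( 7)/7,1, 2, E, E,pi,sqrt(17),  5.6, 6.65] 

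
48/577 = 48/577 = 0.08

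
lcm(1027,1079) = 85241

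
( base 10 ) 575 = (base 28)kf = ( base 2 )1000111111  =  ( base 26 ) m3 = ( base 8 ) 1077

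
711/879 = 237/293= 0.81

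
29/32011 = 29/32011= 0.00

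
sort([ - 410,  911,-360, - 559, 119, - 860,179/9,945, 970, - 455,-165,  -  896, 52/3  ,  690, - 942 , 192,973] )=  [-942,  -  896,-860,-559, - 455 , - 410, - 360, - 165,52/3,179/9,  119, 192, 690, 911, 945, 970,973 ] 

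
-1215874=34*(  -  35761) 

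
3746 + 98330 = 102076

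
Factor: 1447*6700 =2^2*5^2*67^1*1447^1 = 9694900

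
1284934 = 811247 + 473687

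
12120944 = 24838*488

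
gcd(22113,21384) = 243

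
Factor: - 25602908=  - 2^2 * 197^1*32491^1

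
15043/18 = 15043/18 = 835.72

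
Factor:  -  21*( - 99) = 3^3*7^1 * 11^1 = 2079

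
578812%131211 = 53968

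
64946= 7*9278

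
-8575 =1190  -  9765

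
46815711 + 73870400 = 120686111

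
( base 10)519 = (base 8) 1007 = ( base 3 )201020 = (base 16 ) 207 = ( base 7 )1341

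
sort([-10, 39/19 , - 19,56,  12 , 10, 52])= [-19,-10,39/19, 10 , 12, 52,  56 ] 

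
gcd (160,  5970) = 10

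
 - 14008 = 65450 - 79458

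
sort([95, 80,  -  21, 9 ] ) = [ -21, 9 , 80,95 ] 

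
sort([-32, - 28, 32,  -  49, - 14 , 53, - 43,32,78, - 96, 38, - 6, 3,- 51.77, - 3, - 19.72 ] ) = [ - 96, - 51.77 ,  -  49,  -  43,  -  32,-28,-19.72, - 14,- 6, - 3, 3, 32, 32, 38, 53,78]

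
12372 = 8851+3521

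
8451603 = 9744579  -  1292976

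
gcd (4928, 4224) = 704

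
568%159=91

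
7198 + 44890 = 52088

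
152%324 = 152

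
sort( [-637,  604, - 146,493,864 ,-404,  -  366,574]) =[  -  637, - 404, - 366, - 146,493, 574 , 604, 864 ]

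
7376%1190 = 236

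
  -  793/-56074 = 793/56074 = 0.01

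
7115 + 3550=10665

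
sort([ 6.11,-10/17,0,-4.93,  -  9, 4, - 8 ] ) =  [- 9, - 8 , - 4.93, - 10/17, 0 , 4,6.11 ] 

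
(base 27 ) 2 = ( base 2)10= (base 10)2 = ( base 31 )2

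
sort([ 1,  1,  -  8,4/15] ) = [ - 8,  4/15,1,1]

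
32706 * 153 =5004018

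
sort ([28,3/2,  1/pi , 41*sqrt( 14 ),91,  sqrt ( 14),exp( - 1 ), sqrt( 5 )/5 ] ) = [ 1/pi,exp ( - 1 ),sqrt(5 ) /5,3/2,sqrt( 14),28,91,41 * sqrt(14) ] 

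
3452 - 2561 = 891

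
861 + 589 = 1450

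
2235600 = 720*3105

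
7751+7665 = 15416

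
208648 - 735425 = -526777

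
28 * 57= 1596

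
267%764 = 267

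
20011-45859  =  -25848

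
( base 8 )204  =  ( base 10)132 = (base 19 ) 6I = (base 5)1012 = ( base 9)156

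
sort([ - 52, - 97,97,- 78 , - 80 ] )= [ - 97, - 80, - 78 ,-52, 97 ]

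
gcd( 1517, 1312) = 41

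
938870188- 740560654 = 198309534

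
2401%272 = 225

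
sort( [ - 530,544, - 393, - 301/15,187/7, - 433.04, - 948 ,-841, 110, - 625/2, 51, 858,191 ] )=[ - 948,-841,-530, - 433.04 , - 393, - 625/2, - 301/15,  187/7, 51, 110,191,544,858 ] 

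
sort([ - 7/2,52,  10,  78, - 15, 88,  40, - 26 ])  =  [ - 26, - 15, - 7/2, 10, 40, 52 , 78, 88 ]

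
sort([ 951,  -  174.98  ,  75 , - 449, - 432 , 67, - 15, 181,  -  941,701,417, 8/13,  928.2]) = [  -  941, - 449, - 432 , - 174.98, - 15, 8/13  ,  67, 75 , 181 , 417,  701,928.2,951 ] 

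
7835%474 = 251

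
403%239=164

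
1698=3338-1640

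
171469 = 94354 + 77115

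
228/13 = 228/13 = 17.54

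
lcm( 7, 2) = 14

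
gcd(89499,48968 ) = 1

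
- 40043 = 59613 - 99656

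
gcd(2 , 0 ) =2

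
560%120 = 80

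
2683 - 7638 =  - 4955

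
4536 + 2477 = 7013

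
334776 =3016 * 111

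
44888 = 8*5611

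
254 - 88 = 166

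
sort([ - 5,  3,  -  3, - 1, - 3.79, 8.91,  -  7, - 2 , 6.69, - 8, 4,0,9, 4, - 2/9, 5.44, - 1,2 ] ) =[ - 8, - 7,  -  5, - 3.79,-3,  -  2, - 1 , - 1,-2/9, 0  ,  2,3, 4 , 4,  5.44,  6.69,8.91,9 ] 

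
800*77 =61600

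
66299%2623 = 724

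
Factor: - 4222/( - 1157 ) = 2^1* 13^(-1)*89^( - 1)*2111^1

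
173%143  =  30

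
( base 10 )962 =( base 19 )2CC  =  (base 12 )682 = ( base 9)1278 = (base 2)1111000010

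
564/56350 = 282/28175= 0.01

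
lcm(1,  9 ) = 9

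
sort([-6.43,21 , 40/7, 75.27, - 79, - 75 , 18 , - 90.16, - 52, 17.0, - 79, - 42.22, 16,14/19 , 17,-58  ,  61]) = [ - 90.16, - 79, - 79,-75, - 58, - 52,  -  42.22 , - 6.43,14/19,  40/7,16, 17.0,  17,18 , 21, 61, 75.27] 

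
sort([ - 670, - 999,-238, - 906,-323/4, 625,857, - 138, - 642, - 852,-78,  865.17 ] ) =[ - 999 , - 906, - 852, - 670 , - 642 , - 238, - 138, - 323/4, - 78, 625,857,865.17 ]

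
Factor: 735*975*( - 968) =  - 693693000 = - 2^3*3^2*5^3*7^2*11^2*13^1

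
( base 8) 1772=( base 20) 2AI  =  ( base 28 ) 18A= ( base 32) VQ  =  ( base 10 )1018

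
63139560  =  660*95666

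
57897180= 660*87723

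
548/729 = 548/729 = 0.75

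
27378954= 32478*843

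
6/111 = 2/37 = 0.05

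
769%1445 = 769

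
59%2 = 1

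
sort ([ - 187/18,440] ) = [ - 187/18, 440]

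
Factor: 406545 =3^1*5^1*27103^1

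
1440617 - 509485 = 931132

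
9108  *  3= 27324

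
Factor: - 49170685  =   - 5^1*41^1 * 239857^1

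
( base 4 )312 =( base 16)36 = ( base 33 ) 1L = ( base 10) 54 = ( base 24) 26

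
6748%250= 248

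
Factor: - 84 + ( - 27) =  - 3^1*37^1  =  - 111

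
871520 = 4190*208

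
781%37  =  4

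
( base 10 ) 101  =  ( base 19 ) 56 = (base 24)45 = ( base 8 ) 145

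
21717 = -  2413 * (-9)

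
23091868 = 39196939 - 16105071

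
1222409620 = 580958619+641451001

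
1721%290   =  271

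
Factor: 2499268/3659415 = 2^2*3^( - 1)*5^( - 1)*23^( - 1) * 53^1*10607^( - 1) * 11789^1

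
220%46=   36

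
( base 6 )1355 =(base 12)25B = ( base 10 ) 359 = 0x167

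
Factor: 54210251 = 29^1*1869319^1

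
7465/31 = 240  +  25/31 = 240.81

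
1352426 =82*16493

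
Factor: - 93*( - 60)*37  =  206460= 2^2*3^2 * 5^1*31^1*37^1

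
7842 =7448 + 394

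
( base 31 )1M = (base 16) 35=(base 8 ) 65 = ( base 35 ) 1i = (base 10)53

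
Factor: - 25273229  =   - 25273229^1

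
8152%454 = 434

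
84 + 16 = 100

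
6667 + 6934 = 13601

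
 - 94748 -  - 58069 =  - 36679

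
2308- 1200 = 1108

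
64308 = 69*932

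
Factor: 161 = 7^1*23^1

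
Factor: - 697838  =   - 2^1*348919^1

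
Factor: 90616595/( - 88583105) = -13^ ( - 1 )*137^1*233^(  -  1)*5849^(- 1 ) * 132287^1 = -18123319/17716621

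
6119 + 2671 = 8790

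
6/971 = 6/971= 0.01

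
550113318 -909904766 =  - 359791448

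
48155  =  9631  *5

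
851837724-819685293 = 32152431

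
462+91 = 553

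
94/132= 47/66 = 0.71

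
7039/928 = 7039/928 = 7.59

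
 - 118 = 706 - 824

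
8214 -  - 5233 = 13447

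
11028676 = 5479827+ 5548849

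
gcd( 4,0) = 4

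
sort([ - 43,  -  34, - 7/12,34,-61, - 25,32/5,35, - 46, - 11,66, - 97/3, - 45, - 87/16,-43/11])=[-61,-46,  -  45, - 43, - 34, - 97/3,-25, - 11,-87/16,-43/11, - 7/12, 32/5,34,35, 66]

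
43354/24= 1806 + 5/12 = 1806.42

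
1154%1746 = 1154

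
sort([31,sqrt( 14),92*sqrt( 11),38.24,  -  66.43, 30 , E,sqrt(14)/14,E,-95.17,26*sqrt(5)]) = [-95.17 , - 66.43, sqrt(14)/14, E,E,sqrt (14),30,31,38.24,26*sqrt( 5),92*sqrt ( 11)] 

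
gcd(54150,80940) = 570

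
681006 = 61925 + 619081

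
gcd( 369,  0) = 369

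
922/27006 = 461/13503 = 0.03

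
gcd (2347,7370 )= 1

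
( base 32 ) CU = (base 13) 25B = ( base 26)fo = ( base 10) 414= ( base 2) 110011110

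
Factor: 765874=2^1*569^1*673^1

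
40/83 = 40/83 = 0.48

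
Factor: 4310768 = 2^4*7^1 * 11^1 *3499^1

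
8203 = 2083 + 6120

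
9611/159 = 9611/159 = 60.45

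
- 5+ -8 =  - 13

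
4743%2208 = 327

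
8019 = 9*891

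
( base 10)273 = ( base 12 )1A9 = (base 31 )8p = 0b100010001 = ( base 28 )9L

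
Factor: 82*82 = 2^2*41^2 = 6724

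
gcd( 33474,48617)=797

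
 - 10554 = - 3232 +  - 7322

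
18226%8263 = 1700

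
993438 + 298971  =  1292409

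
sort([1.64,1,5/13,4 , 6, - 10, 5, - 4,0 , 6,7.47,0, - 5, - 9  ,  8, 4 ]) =[-10,- 9, - 5,-4, 0,0,  5/13,  1,1.64, 4 , 4,5,6,6,7.47,8] 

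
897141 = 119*7539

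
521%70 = 31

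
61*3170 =193370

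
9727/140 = 69 + 67/140 = 69.48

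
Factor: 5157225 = 3^2 * 5^2*22921^1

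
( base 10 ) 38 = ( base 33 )15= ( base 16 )26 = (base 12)32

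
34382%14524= 5334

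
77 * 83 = 6391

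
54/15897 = 18/5299  =  0.00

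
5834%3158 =2676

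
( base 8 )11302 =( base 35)3w7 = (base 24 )882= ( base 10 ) 4802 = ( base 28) 63e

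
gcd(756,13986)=378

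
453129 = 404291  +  48838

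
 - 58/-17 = 3 + 7/17 =3.41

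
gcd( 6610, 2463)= 1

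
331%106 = 13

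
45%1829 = 45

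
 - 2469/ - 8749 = 2469/8749 = 0.28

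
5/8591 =5/8591   =  0.00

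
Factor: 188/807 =2^2*3^( - 1 )*47^1*269^ (- 1)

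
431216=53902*8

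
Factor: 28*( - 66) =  - 2^3*3^1*  7^1*11^1 = - 1848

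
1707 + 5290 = 6997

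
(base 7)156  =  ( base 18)50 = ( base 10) 90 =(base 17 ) 55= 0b1011010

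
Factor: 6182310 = 2^1*3^1*5^1*206077^1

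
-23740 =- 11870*2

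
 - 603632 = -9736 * 62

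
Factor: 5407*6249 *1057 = 35714278551 = 3^1*7^1 * 151^1 * 2083^1 * 5407^1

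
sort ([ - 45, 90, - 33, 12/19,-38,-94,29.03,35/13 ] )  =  [ -94, - 45,-38, - 33, 12/19,35/13,  29.03,90]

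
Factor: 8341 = 19^1*439^1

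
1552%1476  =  76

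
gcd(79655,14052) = 1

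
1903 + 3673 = 5576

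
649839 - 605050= 44789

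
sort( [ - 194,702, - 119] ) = [ - 194, - 119, 702]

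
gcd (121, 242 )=121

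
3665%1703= 259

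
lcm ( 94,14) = 658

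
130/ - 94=-2 + 29/47= - 1.38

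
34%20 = 14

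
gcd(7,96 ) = 1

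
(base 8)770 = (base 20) 154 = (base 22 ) 10k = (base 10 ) 504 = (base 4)13320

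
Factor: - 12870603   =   - 3^3*271^1*1759^1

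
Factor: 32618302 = 2^1*229^2*311^1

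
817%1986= 817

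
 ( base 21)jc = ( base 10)411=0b110011011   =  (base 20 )10B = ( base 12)2a3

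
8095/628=8095/628 = 12.89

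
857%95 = 2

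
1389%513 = 363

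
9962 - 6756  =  3206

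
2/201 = 2/201 = 0.01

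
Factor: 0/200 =0^1 = 0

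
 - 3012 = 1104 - 4116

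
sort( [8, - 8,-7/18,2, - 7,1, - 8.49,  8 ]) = [ - 8.49, - 8 , - 7, - 7/18,1,2 , 8, 8]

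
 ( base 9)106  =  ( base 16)57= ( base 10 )87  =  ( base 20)47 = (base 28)33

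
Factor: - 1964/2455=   -4/5= - 2^2*5^( - 1 ) 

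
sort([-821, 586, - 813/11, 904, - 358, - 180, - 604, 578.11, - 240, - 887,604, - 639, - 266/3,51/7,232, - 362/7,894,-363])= [-887, - 821, - 639, - 604, - 363, - 358, - 240, -180, - 266/3 , - 813/11,-362/7,51/7,  232, 578.11, 586, 604, 894, 904]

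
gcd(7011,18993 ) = 3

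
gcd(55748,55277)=1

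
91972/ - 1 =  - 91972 + 0/1  =  - 91972.00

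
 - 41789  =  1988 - 43777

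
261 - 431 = -170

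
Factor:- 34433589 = -3^1 * 73^1*157231^1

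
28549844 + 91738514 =120288358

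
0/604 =0 = 0.00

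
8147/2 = 4073 +1/2 = 4073.50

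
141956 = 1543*92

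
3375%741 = 411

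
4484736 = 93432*48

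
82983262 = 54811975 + 28171287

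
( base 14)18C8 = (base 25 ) 74D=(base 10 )4488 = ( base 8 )10610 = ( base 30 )4TI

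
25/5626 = 25/5626 = 0.00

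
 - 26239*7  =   - 183673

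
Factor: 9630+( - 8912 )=2^1*359^1   =  718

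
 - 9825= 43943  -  53768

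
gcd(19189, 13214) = 1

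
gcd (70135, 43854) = 1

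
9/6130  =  9/6130 = 0.00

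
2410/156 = 1205/78 =15.45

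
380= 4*95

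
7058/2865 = 2+1328/2865  =  2.46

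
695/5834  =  695/5834 = 0.12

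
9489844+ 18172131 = 27661975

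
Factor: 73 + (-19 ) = 54=2^1*3^3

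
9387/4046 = 1341/578   =  2.32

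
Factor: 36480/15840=2^2*3^( - 1 )*11^ ( - 1 )*19^1 = 76/33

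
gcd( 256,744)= 8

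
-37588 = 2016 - 39604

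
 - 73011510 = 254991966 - 328003476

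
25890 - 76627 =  - 50737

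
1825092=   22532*81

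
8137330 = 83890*97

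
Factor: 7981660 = 2^2* 5^1* 43^1*9281^1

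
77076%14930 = 2426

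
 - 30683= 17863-48546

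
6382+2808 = 9190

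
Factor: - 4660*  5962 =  - 27782920 = - 2^3*5^1*11^1 * 233^1*271^1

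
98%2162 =98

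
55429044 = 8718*6358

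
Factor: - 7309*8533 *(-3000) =187103091000 = 2^3*3^1*5^3*7^1 * 23^1*53^1*7309^1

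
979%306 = 61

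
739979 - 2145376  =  -1405397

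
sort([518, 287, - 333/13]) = [ - 333/13,287,  518] 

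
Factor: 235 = 5^1*47^1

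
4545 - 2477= 2068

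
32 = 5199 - 5167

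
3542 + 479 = 4021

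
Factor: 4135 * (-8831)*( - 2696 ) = 98447634760 = 2^3 * 5^1*337^1*827^1*8831^1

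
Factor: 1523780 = 2^2*5^1 *61^1*1249^1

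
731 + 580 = 1311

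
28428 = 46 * 618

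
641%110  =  91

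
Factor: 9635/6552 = 2^( - 3)* 3^( - 2 )*5^1*7^ ( - 1)*13^(-1 )*41^1*47^1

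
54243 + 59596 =113839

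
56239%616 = 183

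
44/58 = 22/29 = 0.76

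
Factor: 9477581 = 397^1* 23873^1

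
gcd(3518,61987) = 1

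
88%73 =15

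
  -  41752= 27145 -68897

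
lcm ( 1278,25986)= 77958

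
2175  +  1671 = 3846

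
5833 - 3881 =1952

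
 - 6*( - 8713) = 52278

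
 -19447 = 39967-59414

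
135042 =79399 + 55643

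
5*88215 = 441075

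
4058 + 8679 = 12737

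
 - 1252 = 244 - 1496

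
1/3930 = 1/3930 = 0.00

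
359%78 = 47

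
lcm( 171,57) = 171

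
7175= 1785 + 5390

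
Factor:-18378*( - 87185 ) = 1602285930 = 2^1*3^2*5^1*7^1 *47^1*53^1 *1021^1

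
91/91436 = 91/91436 = 0.00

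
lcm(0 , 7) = 0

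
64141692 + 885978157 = 950119849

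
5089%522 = 391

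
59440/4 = 14860 = 14860.00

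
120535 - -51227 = 171762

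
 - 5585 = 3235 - 8820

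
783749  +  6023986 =6807735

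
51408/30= 8568/5  =  1713.60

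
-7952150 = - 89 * 89350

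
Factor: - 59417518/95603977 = -2^1*7^ ( - 1)*241^( - 1) * 56671^ (-1 )* 29708759^1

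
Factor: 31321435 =5^1*6264287^1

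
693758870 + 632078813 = 1325837683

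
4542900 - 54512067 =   -  49969167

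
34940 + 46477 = 81417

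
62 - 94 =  - 32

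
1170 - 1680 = - 510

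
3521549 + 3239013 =6760562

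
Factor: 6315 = 3^1*5^1*421^1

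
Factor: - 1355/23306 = - 2^( - 1)*5^1*43^( - 1) = - 5/86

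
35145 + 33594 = 68739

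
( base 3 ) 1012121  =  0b1101110000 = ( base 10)880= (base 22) 1I0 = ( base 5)12010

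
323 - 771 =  - 448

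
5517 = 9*613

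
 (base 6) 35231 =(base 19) E05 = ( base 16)13c3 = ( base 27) 6pa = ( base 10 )5059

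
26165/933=26165/933 = 28.04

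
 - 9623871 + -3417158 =-13041029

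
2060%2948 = 2060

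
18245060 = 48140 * 379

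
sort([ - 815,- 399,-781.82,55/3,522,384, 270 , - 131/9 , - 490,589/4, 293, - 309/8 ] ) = [ - 815,-781.82, - 490,-399, - 309/8 , -131/9,55/3,  589/4,270, 293,384,522] 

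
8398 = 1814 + 6584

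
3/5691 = 1/1897 = 0.00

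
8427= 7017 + 1410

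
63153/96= 21051/32 = 657.84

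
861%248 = 117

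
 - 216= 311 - 527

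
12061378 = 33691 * 358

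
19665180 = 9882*1990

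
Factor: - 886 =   -  2^1*443^1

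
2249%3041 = 2249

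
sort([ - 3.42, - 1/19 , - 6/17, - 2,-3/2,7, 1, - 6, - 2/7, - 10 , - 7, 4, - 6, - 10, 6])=[ - 10,-10,-7, - 6, - 6, - 3.42, - 2, - 3/2, - 6/17,-2/7, - 1/19,1,4 , 6, 7]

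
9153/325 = 28 +53/325=   28.16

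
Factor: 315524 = 2^2*11^1*71^1*101^1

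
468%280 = 188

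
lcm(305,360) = 21960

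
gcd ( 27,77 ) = 1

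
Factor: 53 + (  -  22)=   31 = 31^1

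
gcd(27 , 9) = 9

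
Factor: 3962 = 2^1*7^1*283^1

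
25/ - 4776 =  - 1 + 4751/4776 = - 0.01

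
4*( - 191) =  - 764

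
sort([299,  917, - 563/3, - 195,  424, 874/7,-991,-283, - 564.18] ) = [ - 991,-564.18,  -  283,  -  195, - 563/3,  874/7,299,424, 917]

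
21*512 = 10752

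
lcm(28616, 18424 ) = 1344952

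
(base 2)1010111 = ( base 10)87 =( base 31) 2P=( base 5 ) 322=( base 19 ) 4B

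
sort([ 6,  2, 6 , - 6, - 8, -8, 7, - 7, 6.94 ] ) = [ - 8, - 8, - 7, - 6, 2, 6, 6, 6.94  ,  7]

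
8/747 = 8/747 = 0.01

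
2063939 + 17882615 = 19946554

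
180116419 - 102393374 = 77723045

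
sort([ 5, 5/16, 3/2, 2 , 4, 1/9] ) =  [1/9,  5/16, 3/2, 2, 4,5]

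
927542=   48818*19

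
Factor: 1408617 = 3^3*7^1*29^1*257^1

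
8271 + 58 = 8329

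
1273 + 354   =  1627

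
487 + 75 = 562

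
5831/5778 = 1 + 53/5778 = 1.01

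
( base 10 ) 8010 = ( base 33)7BO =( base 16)1f4a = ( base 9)11880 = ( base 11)6022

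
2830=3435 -605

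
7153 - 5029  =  2124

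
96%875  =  96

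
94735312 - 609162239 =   -  514426927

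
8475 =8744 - 269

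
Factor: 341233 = 341233^1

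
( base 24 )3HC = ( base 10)2148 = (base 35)1qd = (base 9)2846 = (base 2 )100001100100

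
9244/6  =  4622/3 = 1540.67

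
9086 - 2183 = 6903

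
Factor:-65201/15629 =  - 113^1*577^1*15629^( - 1) 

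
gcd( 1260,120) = 60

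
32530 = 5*6506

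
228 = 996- 768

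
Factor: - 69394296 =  - 2^3 * 3^1*2891429^1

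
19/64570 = 19/64570 = 0.00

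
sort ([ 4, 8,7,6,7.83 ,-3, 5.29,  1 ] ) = [ - 3,1,4,5.29,6,7,7.83,8]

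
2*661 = 1322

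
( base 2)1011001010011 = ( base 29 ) 6n2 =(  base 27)7MI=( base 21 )ck3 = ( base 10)5715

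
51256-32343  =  18913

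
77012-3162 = 73850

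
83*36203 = 3004849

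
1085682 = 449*2418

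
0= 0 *( - 369)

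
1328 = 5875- 4547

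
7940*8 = 63520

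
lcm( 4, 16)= 16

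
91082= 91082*1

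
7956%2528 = 372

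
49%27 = 22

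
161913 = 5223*31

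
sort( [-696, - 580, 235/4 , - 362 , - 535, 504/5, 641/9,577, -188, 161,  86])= [ - 696, - 580, - 535, - 362, - 188,235/4  ,  641/9, 86, 504/5, 161, 577] 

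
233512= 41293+192219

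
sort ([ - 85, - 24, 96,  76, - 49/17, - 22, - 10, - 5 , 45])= [ - 85, - 24,-22,  -  10, - 5, - 49/17,45, 76 , 96 ]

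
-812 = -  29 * 28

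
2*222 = 444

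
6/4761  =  2/1587 = 0.00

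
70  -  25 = 45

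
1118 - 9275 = - 8157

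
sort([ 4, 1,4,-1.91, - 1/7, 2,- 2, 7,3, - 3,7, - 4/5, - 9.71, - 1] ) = [ - 9.71, - 3, - 2, - 1.91,  -  1,  -  4/5, - 1/7, 1,2,  3,4,4,7,7] 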